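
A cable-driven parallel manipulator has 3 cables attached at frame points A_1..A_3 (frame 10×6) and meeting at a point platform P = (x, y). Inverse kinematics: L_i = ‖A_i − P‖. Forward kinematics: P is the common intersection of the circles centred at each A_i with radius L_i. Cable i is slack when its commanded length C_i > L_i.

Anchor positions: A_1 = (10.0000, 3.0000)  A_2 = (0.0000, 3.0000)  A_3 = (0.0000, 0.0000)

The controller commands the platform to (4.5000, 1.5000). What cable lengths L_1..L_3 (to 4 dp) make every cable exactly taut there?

cable 1: Δx=5.5000, Δy=1.5000; L_1 = √(Δx²+Δy²) = 5.7009
cable 2: Δx=-4.5000, Δy=1.5000; L_2 = √(Δx²+Δy²) = 4.7434
cable 3: Δx=-4.5000, Δy=-1.5000; L_3 = √(Δx²+Δy²) = 4.7434

(5.7009, 4.7434, 4.7434)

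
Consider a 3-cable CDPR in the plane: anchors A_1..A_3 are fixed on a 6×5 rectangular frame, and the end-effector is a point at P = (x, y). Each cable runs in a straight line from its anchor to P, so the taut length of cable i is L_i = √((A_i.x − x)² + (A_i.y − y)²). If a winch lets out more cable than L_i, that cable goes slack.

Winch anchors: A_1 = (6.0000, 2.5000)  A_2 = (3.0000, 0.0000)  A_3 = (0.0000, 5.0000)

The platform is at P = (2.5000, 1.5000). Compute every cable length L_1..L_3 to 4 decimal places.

(3.6401, 1.5811, 4.3012)

cable 1: Δx=3.5000, Δy=1.0000; L_1 = √(Δx²+Δy²) = 3.6401
cable 2: Δx=0.5000, Δy=-1.5000; L_2 = √(Δx²+Δy²) = 1.5811
cable 3: Δx=-2.5000, Δy=3.5000; L_3 = √(Δx²+Δy²) = 4.3012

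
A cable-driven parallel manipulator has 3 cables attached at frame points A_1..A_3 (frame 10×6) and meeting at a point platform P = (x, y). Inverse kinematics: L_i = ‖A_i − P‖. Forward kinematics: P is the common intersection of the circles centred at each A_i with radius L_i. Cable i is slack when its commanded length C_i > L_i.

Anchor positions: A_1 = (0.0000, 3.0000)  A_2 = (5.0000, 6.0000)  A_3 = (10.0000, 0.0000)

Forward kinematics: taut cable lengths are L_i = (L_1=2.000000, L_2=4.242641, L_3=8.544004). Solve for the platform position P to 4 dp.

circle eqns → linear via eq_j − eq_1; set k_j = A_j·A_j − L_j²
k_1 = 0.0000+9.0000−4.0000 = 5.0000
-10.0000·x − 6.0000·y = k_1−k_2 = -38.0000
-20.0000·x + 6.0000·y = k_1−k_3 = -22.0000
solve first two rows → x=2.0000, y=3.0000

(2.0000, 3.0000)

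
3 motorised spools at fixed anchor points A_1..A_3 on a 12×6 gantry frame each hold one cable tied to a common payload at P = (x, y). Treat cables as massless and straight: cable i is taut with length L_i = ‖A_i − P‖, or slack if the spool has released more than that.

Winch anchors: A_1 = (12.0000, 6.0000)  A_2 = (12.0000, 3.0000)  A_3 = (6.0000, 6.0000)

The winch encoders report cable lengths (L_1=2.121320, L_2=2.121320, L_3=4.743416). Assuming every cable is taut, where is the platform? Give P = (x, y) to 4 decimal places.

(10.5000, 4.5000)

expand ‖A_i−P‖²=L_i² and subtract eq 1 (q_i ≔ ‖A_i‖²−L_i²)
q_1 = 144.0000+36.0000−4.5000 = 175.5000
eq1−eq2 → [0.0000  6.0000]·P = 27.0000
eq1−eq3 → [12.0000  0.0000]·P = 126.0000
2×2 solve → P = (10.5000, 4.5000)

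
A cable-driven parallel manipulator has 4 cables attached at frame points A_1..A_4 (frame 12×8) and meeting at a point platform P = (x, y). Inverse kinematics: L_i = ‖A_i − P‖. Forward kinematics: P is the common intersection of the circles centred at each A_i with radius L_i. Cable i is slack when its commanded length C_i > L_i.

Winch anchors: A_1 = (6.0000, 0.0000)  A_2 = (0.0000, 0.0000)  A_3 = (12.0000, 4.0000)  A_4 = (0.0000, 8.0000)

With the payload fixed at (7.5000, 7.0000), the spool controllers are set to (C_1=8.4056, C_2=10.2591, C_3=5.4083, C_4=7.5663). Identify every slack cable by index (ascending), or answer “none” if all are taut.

cable 1: L_1 = ‖A_1−P‖ = 7.1589;  C_1 = 8.4056 → slack
cable 2: L_2 = ‖A_2−P‖ = 10.2591;  C_2 = 10.2591 → taut
cable 3: L_3 = ‖A_3−P‖ = 5.4083;  C_3 = 5.4083 → taut
cable 4: L_4 = ‖A_4−P‖ = 7.5664;  C_4 = 7.5663 → taut

1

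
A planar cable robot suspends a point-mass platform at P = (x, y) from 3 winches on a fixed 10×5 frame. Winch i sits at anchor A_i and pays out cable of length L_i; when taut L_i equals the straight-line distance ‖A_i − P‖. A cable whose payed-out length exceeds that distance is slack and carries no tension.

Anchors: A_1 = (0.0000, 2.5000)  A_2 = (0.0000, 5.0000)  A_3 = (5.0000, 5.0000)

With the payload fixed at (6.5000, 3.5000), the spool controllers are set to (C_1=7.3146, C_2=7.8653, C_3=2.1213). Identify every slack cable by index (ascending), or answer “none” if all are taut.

cable 1: √((-6.5000)²+(-1.0000)²)=6.5765, C_1=7.3146: slack
cable 2: √((-6.5000)²+(1.5000)²)=6.6708, C_2=7.8653: slack
cable 3: √((-1.5000)²+(1.5000)²)=2.1213, C_3=2.1213: taut

1, 2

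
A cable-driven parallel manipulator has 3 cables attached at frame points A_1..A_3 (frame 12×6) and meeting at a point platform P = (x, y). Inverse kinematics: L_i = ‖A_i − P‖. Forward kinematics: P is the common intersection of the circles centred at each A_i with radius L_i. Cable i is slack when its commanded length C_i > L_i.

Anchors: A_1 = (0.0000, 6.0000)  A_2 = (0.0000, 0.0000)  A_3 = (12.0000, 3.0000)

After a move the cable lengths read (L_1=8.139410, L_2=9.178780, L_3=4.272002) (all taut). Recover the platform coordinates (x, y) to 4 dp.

(8.0000, 4.5000)

each cable: (A_i−P)·(A_i−P) = L_i²; let q_i = ‖A_i‖²−L_i²
q_1 = 0.0000+36.0000−66.2500 = -30.2500
row 1: 0.0000x + 12.0000y = 54.0000  (q_2=-84.2500)
row 2: -24.0000x + 6.0000y = -165.0000  (q_3=134.7500)
Cramer on rows 1–2 → x = 8.0000, y = 4.5000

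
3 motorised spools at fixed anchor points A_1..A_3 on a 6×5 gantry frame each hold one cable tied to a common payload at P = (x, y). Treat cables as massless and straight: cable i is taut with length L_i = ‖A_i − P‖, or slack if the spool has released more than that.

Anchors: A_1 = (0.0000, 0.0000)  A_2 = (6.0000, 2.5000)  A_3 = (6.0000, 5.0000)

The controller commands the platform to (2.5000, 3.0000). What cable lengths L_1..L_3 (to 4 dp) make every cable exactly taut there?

(3.9051, 3.5355, 4.0311)

L_1: Δ = A_1−P = (-2.5000, -3.0000) → ‖Δ‖ = √15.2500 = 3.9051
L_2: Δ = A_2−P = (3.5000, -0.5000) → ‖Δ‖ = √12.5000 = 3.5355
L_3: Δ = A_3−P = (3.5000, 2.0000) → ‖Δ‖ = √16.2500 = 4.0311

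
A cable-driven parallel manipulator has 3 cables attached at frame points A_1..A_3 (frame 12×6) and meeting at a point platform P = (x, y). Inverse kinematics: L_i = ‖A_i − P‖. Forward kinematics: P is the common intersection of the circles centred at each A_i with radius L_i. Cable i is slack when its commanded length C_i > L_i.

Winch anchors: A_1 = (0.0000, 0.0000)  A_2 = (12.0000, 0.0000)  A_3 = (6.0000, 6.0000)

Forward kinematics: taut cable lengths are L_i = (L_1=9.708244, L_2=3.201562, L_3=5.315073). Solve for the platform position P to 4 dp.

circle eqns → linear via eq_j − eq_1; set k_j = A_j·A_j − L_j²
k_1 = 0.0000+0.0000−94.2500 = -94.2500
-24.0000·x + 0.0000·y = k_1−k_2 = -228.0000
-12.0000·x − 12.0000·y = k_1−k_3 = -138.0000
solve first two rows → x=9.5000, y=2.0000

(9.5000, 2.0000)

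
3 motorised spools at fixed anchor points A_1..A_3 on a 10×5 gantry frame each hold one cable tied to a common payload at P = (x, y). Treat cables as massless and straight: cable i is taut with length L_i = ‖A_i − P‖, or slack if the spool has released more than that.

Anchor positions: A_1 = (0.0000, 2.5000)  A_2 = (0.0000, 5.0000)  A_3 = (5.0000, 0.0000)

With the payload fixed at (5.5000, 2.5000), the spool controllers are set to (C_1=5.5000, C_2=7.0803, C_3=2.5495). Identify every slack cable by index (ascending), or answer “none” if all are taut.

cable 1: L_1 = ‖A_1−P‖ = 5.5000;  C_1 = 5.5000 → taut
cable 2: L_2 = ‖A_2−P‖ = 6.0415;  C_2 = 7.0803 → slack
cable 3: L_3 = ‖A_3−P‖ = 2.5495;  C_3 = 2.5495 → taut

2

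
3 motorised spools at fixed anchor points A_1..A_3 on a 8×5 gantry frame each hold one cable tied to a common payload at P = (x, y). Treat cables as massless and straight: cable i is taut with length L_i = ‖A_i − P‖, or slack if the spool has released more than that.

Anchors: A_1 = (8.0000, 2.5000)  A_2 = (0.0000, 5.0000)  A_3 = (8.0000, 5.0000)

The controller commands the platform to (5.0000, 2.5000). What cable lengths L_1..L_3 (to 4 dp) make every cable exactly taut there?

cable 1: Δx=3.0000, Δy=0.0000; L_1 = √(Δx²+Δy²) = 3.0000
cable 2: Δx=-5.0000, Δy=2.5000; L_2 = √(Δx²+Δy²) = 5.5902
cable 3: Δx=3.0000, Δy=2.5000; L_3 = √(Δx²+Δy²) = 3.9051

(3.0000, 5.5902, 3.9051)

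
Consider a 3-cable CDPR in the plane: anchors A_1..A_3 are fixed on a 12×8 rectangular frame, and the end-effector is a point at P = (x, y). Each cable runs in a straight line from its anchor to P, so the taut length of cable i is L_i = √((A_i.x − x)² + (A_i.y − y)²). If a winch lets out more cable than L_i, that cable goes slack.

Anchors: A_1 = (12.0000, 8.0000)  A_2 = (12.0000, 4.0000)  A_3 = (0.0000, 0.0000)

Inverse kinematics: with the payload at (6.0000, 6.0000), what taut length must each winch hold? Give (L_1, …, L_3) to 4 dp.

L_1 = √((12.0000−6.0000)² + (8.0000−6.0000)²) = 6.3246
L_2 = √((12.0000−6.0000)² + (4.0000−6.0000)²) = 6.3246
L_3 = √((0.0000−6.0000)² + (0.0000−6.0000)²) = 8.4853

(6.3246, 6.3246, 8.4853)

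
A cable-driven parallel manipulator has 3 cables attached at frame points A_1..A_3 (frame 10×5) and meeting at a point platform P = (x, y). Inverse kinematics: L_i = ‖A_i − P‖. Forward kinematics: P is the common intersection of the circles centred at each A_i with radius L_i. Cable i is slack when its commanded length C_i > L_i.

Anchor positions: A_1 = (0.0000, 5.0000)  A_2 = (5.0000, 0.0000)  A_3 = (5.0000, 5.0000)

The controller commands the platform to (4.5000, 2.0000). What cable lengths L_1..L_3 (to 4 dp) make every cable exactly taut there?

(5.4083, 2.0616, 3.0414)

L_1 = √((0.0000−4.5000)² + (5.0000−2.0000)²) = 5.4083
L_2 = √((5.0000−4.5000)² + (0.0000−2.0000)²) = 2.0616
L_3 = √((5.0000−4.5000)² + (5.0000−2.0000)²) = 3.0414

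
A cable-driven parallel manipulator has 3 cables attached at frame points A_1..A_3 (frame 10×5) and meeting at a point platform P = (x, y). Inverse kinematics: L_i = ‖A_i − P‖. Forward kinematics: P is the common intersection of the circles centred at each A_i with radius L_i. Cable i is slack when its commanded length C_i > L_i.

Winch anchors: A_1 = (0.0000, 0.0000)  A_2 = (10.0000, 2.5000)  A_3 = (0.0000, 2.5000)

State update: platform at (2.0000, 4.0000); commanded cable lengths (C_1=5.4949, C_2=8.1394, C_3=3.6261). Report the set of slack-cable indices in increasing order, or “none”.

1, 3

i=1: geometric 4.4721 vs commanded 5.4949 ⇒ slack
i=2: geometric 8.1394 vs commanded 8.1394 ⇒ taut
i=3: geometric 2.5000 vs commanded 3.6261 ⇒ slack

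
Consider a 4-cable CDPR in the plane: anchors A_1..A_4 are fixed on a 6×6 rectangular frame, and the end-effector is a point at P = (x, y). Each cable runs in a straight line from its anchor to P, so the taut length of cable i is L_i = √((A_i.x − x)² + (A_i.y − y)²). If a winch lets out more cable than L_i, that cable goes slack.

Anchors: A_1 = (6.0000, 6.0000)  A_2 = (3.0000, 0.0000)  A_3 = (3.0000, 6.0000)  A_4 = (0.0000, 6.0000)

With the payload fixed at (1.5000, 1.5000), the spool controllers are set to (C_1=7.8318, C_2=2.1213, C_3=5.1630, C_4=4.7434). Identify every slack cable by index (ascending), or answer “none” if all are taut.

cable 1: L_1 = ‖A_1−P‖ = 6.3640;  C_1 = 7.8318 → slack
cable 2: L_2 = ‖A_2−P‖ = 2.1213;  C_2 = 2.1213 → taut
cable 3: L_3 = ‖A_3−P‖ = 4.7434;  C_3 = 5.1630 → slack
cable 4: L_4 = ‖A_4−P‖ = 4.7434;  C_4 = 4.7434 → taut

1, 3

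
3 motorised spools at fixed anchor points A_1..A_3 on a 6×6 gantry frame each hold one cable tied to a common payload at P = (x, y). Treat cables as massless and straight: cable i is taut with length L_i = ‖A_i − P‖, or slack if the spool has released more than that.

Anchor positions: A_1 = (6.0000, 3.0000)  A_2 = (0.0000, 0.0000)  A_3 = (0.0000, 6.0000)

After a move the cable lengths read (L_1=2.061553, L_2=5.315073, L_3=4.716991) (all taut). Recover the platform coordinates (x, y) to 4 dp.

each cable: (A_i−P)·(A_i−P) = L_i²; let c_i = ‖A_i‖²−L_i²
c_1 = 36.0000+9.0000−4.2500 = 40.7500
row 1: 12.0000x + 6.0000y = 69.0000  (c_2=-28.2500)
row 2: 12.0000x − 6.0000y = 27.0000  (c_3=13.7500)
Cramer on rows 1–2 → x = 4.0000, y = 3.5000

(4.0000, 3.5000)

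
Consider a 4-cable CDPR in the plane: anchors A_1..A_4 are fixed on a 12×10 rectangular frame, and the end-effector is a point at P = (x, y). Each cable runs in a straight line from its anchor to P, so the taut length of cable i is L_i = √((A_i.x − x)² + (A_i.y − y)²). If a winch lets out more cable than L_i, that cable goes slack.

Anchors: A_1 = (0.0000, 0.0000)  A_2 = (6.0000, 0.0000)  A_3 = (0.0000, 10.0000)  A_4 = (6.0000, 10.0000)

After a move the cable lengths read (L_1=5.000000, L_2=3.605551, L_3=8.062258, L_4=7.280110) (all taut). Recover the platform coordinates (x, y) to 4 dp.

each cable: (A_i−P)·(A_i−P) = L_i²; let c_i = ‖A_i‖²−L_i²
c_1 = 0.0000+0.0000−25.0000 = -25.0000
row 1: -12.0000x + 0.0000y = -48.0000  (c_2=23.0000)
row 2: 0.0000x − 20.0000y = -60.0000  (c_3=35.0000)
row 3: -12.0000x − 20.0000y = -108.0000  (c_4=83.0000)
Cramer on rows 1–2 → x = 4.0000, y = 3.0000
check cable 4: ‖A_4−P‖² = 53.0000 ≈ L_4² = 53.0000 ✓

(4.0000, 3.0000)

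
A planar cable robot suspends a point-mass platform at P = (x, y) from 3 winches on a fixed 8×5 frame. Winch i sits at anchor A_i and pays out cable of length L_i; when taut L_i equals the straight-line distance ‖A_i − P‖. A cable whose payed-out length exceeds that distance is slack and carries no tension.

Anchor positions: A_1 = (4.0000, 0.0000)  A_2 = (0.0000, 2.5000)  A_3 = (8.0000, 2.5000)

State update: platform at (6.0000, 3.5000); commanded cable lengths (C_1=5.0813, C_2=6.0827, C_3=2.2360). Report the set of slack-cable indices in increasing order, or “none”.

1

cable 1: L_1 = ‖A_1−P‖ = 4.0311;  C_1 = 5.0813 → slack
cable 2: L_2 = ‖A_2−P‖ = 6.0828;  C_2 = 6.0827 → taut
cable 3: L_3 = ‖A_3−P‖ = 2.2361;  C_3 = 2.2360 → taut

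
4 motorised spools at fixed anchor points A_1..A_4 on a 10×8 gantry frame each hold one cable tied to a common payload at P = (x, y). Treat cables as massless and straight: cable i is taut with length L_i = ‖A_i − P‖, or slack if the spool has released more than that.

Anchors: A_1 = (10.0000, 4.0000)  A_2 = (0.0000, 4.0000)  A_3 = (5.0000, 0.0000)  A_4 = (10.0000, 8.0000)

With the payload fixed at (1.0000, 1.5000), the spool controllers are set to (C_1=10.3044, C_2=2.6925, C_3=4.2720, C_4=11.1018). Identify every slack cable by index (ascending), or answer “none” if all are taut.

cable 1: L_1 = ‖A_1−P‖ = 9.3408;  C_1 = 10.3044 → slack
cable 2: L_2 = ‖A_2−P‖ = 2.6926;  C_2 = 2.6925 → taut
cable 3: L_3 = ‖A_3−P‖ = 4.2720;  C_3 = 4.2720 → taut
cable 4: L_4 = ‖A_4−P‖ = 11.1018;  C_4 = 11.1018 → taut

1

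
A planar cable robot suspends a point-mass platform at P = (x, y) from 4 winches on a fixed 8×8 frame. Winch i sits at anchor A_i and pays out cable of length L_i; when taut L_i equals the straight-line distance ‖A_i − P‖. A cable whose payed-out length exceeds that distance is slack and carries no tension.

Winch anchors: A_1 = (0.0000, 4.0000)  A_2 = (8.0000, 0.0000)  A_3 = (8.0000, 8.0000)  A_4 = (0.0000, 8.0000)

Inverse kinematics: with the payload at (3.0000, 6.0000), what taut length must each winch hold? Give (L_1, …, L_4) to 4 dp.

L_1: Δ = A_1−P = (-3.0000, -2.0000) → ‖Δ‖ = √13.0000 = 3.6056
L_2: Δ = A_2−P = (5.0000, -6.0000) → ‖Δ‖ = √61.0000 = 7.8102
L_3: Δ = A_3−P = (5.0000, 2.0000) → ‖Δ‖ = √29.0000 = 5.3852
L_4: Δ = A_4−P = (-3.0000, 2.0000) → ‖Δ‖ = √13.0000 = 3.6056

(3.6056, 7.8102, 5.3852, 3.6056)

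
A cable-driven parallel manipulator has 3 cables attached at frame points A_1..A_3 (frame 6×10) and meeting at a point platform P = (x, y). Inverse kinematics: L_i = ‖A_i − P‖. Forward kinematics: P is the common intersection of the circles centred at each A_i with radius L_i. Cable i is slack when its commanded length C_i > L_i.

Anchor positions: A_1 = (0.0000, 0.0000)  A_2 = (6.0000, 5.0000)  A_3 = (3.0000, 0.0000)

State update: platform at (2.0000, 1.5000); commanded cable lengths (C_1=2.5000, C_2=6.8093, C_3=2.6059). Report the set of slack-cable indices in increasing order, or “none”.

i=1: geometric 2.5000 vs commanded 2.5000 ⇒ taut
i=2: geometric 5.3151 vs commanded 6.8093 ⇒ slack
i=3: geometric 1.8028 vs commanded 2.6059 ⇒ slack

2, 3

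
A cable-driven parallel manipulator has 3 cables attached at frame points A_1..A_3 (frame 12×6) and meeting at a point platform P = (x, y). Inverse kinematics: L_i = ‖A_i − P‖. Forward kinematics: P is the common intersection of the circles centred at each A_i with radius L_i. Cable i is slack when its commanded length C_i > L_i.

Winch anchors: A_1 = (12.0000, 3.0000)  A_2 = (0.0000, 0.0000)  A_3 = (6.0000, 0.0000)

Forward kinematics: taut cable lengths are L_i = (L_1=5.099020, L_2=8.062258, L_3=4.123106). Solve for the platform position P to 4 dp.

(7.0000, 4.0000)

each cable: (A_i−P)·(A_i−P) = L_i²; let q_i = ‖A_i‖²−L_i²
q_1 = 144.0000+9.0000−26.0000 = 127.0000
row 1: 24.0000x + 6.0000y = 192.0000  (q_2=-65.0000)
row 2: 12.0000x + 6.0000y = 108.0000  (q_3=19.0000)
Cramer on rows 1–2 → x = 7.0000, y = 4.0000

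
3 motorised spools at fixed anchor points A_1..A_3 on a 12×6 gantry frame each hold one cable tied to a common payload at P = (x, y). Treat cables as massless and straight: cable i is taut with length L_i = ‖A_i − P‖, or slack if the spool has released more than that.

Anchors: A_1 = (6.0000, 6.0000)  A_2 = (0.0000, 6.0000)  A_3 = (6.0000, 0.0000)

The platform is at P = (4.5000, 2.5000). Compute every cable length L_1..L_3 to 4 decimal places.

(3.8079, 5.7009, 2.9155)

L_1: Δ = A_1−P = (1.5000, 3.5000) → ‖Δ‖ = √14.5000 = 3.8079
L_2: Δ = A_2−P = (-4.5000, 3.5000) → ‖Δ‖ = √32.5000 = 5.7009
L_3: Δ = A_3−P = (1.5000, -2.5000) → ‖Δ‖ = √8.5000 = 2.9155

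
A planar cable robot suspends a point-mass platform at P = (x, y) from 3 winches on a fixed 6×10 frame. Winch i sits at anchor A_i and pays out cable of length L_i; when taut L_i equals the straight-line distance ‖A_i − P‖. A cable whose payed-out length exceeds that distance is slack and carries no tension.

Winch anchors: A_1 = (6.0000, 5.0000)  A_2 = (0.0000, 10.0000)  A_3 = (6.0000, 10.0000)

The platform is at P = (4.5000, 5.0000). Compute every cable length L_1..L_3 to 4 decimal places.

L_1: Δ = A_1−P = (1.5000, 0.0000) → ‖Δ‖ = √2.2500 = 1.5000
L_2: Δ = A_2−P = (-4.5000, 5.0000) → ‖Δ‖ = √45.2500 = 6.7268
L_3: Δ = A_3−P = (1.5000, 5.0000) → ‖Δ‖ = √27.2500 = 5.2202

(1.5000, 6.7268, 5.2202)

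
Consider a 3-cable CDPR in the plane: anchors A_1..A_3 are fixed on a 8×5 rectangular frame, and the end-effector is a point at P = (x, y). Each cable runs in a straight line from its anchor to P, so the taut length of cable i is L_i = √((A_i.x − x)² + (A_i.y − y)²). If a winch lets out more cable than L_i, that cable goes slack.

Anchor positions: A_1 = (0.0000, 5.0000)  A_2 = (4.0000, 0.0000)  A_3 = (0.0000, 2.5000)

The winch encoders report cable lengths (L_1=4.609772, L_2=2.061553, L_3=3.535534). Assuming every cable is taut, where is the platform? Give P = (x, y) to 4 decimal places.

each cable: (A_i−P)·(A_i−P) = L_i²; let k_i = ‖A_i‖²−L_i²
k_1 = 0.0000+25.0000−21.2500 = 3.7500
row 1: -8.0000x + 10.0000y = -8.0000  (k_2=11.7500)
row 2: 0.0000x + 5.0000y = 10.0000  (k_3=-6.2500)
Cramer on rows 1–2 → x = 3.5000, y = 2.0000

(3.5000, 2.0000)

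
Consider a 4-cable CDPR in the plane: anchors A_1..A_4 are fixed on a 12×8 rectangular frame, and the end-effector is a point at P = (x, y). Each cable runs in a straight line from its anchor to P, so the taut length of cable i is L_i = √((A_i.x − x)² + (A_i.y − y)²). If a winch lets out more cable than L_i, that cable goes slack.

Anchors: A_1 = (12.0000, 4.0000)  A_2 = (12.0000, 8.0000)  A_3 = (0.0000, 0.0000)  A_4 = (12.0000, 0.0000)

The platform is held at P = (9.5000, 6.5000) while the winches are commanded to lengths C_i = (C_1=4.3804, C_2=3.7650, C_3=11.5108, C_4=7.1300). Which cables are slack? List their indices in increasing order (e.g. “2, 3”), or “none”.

cable 1: L_1 = ‖A_1−P‖ = 3.5355;  C_1 = 4.3804 → slack
cable 2: L_2 = ‖A_2−P‖ = 2.9155;  C_2 = 3.7650 → slack
cable 3: L_3 = ‖A_3−P‖ = 11.5109;  C_3 = 11.5108 → taut
cable 4: L_4 = ‖A_4−P‖ = 6.9642;  C_4 = 7.1300 → slack

1, 2, 4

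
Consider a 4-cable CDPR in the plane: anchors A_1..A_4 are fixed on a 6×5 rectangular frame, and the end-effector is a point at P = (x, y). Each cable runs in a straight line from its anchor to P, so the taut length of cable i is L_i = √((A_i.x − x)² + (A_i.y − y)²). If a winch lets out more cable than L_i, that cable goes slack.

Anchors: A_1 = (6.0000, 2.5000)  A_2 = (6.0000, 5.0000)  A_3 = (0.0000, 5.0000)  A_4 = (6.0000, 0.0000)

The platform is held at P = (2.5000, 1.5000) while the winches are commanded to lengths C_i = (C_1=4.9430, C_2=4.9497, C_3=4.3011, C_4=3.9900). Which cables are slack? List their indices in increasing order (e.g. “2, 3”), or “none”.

1, 4

cable 1: L_1 = ‖A_1−P‖ = 3.6401;  C_1 = 4.9430 → slack
cable 2: L_2 = ‖A_2−P‖ = 4.9497;  C_2 = 4.9497 → taut
cable 3: L_3 = ‖A_3−P‖ = 4.3012;  C_3 = 4.3011 → taut
cable 4: L_4 = ‖A_4−P‖ = 3.8079;  C_4 = 3.9900 → slack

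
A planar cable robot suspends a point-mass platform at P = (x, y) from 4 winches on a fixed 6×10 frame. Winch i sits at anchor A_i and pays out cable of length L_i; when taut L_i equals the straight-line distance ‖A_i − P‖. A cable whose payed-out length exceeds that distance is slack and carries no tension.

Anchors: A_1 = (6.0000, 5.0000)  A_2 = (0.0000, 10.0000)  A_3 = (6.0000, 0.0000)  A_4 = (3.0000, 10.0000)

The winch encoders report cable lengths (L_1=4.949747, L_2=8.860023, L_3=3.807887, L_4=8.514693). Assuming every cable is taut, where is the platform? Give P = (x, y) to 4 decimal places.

expand ‖A_i−P‖²=L_i² and subtract eq 1 (k_i ≔ ‖A_i‖²−L_i²)
k_1 = 36.0000+25.0000−24.5000 = 36.5000
eq1−eq2 → [12.0000  -10.0000]·P = 15.0000
eq1−eq3 → [0.0000  10.0000]·P = 15.0000
eq1−eq4 → [6.0000  -10.0000]·P = 0.0000
2×2 solve → P = (2.5000, 1.5000)
check cable 4: ‖A_4−P‖² = 72.5000 ≈ L_4² = 72.5000 ✓

(2.5000, 1.5000)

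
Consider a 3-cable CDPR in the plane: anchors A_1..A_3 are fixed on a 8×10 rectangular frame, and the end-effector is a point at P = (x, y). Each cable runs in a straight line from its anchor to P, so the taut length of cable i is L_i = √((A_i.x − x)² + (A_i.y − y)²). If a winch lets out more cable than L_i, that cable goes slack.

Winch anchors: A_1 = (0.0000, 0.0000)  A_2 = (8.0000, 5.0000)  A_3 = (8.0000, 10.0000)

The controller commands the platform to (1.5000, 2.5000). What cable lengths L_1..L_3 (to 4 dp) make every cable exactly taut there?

(2.9155, 6.9642, 9.9247)

L_1: Δ = A_1−P = (-1.5000, -2.5000) → ‖Δ‖ = √8.5000 = 2.9155
L_2: Δ = A_2−P = (6.5000, 2.5000) → ‖Δ‖ = √48.5000 = 6.9642
L_3: Δ = A_3−P = (6.5000, 7.5000) → ‖Δ‖ = √98.5000 = 9.9247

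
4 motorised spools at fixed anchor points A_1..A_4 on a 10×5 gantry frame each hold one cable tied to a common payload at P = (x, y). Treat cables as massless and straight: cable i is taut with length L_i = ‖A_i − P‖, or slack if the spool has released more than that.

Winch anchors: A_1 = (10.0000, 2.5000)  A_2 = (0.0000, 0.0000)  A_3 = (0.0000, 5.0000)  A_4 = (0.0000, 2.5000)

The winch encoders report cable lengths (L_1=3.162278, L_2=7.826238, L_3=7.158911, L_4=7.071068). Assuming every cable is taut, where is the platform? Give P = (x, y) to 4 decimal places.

expand ‖A_i−P‖²=L_i² and subtract eq 1 (k_i ≔ ‖A_i‖²−L_i²)
k_1 = 100.0000+6.2500−10.0000 = 96.2500
eq1−eq2 → [20.0000  5.0000]·P = 157.5000
eq1−eq3 → [20.0000  -5.0000]·P = 122.5000
eq1−eq4 → [20.0000  0.0000]·P = 140.0000
2×2 solve → P = (7.0000, 3.5000)
check cable 4: ‖A_4−P‖² = 50.0000 ≈ L_4² = 50.0000 ✓

(7.0000, 3.5000)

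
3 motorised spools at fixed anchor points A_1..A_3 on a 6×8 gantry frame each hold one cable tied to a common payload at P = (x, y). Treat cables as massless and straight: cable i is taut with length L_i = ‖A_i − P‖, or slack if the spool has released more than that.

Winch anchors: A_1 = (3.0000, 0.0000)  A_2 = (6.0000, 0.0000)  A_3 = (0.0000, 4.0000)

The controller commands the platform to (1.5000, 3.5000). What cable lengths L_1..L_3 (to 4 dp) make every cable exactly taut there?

cable 1: Δx=1.5000, Δy=-3.5000; L_1 = √(Δx²+Δy²) = 3.8079
cable 2: Δx=4.5000, Δy=-3.5000; L_2 = √(Δx²+Δy²) = 5.7009
cable 3: Δx=-1.5000, Δy=0.5000; L_3 = √(Δx²+Δy²) = 1.5811

(3.8079, 5.7009, 1.5811)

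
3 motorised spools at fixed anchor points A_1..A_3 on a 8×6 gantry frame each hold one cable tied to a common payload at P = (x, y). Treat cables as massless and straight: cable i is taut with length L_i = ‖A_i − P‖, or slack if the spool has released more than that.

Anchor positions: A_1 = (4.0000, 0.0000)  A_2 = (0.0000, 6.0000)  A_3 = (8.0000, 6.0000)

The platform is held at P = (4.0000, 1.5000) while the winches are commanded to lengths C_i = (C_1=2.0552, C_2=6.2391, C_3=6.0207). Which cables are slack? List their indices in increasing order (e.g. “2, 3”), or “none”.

1, 2

i=1: geometric 1.5000 vs commanded 2.0552 ⇒ slack
i=2: geometric 6.0208 vs commanded 6.2391 ⇒ slack
i=3: geometric 6.0208 vs commanded 6.0207 ⇒ taut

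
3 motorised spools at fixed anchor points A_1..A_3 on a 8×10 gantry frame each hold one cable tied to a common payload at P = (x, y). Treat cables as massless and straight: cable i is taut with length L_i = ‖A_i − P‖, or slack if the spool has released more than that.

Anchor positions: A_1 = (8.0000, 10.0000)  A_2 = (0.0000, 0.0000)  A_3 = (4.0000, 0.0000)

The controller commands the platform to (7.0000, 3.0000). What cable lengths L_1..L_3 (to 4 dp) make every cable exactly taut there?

(7.0711, 7.6158, 4.2426)

cable 1: Δx=1.0000, Δy=7.0000; L_1 = √(Δx²+Δy²) = 7.0711
cable 2: Δx=-7.0000, Δy=-3.0000; L_2 = √(Δx²+Δy²) = 7.6158
cable 3: Δx=-3.0000, Δy=-3.0000; L_3 = √(Δx²+Δy²) = 4.2426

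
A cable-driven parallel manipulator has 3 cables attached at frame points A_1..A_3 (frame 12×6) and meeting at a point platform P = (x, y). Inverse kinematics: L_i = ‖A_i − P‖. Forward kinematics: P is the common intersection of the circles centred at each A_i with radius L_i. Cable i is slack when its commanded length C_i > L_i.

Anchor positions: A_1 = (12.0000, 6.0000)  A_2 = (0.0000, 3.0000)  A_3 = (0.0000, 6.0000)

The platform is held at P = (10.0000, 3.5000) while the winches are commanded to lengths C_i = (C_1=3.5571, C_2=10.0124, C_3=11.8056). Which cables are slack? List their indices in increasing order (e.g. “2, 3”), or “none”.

1, 3

i=1: geometric 3.2016 vs commanded 3.5571 ⇒ slack
i=2: geometric 10.0125 vs commanded 10.0124 ⇒ taut
i=3: geometric 10.3078 vs commanded 11.8056 ⇒ slack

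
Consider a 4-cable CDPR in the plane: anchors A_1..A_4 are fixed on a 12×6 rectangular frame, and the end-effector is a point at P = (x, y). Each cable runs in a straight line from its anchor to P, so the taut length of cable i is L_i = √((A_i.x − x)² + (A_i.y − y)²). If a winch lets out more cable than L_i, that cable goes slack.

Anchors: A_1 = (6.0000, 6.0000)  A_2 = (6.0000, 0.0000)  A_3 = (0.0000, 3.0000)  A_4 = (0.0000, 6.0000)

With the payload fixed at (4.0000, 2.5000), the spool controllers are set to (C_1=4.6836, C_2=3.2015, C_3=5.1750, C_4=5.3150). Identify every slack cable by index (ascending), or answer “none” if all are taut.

1, 3

i=1: geometric 4.0311 vs commanded 4.6836 ⇒ slack
i=2: geometric 3.2016 vs commanded 3.2015 ⇒ taut
i=3: geometric 4.0311 vs commanded 5.1750 ⇒ slack
i=4: geometric 5.3151 vs commanded 5.3150 ⇒ taut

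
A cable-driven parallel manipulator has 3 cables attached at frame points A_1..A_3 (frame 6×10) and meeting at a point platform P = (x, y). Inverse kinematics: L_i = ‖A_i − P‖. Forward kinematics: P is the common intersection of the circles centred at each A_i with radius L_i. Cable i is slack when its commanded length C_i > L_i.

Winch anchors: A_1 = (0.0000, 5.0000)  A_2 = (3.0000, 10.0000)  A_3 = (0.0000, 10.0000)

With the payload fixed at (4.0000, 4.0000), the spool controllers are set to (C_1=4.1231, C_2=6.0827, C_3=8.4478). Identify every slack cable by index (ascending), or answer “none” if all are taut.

3

cable 1: L_1 = ‖A_1−P‖ = 4.1231;  C_1 = 4.1231 → taut
cable 2: L_2 = ‖A_2−P‖ = 6.0828;  C_2 = 6.0827 → taut
cable 3: L_3 = ‖A_3−P‖ = 7.2111;  C_3 = 8.4478 → slack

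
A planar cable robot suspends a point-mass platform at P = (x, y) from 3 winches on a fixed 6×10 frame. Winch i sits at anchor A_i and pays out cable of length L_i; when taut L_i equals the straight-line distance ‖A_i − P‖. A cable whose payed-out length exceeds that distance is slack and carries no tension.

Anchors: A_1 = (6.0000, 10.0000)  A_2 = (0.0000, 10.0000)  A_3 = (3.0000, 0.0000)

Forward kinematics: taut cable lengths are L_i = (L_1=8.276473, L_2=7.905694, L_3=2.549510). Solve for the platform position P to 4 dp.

(2.5000, 2.5000)

expand ‖A_i−P‖²=L_i² and subtract eq 1 (q_i ≔ ‖A_i‖²−L_i²)
q_1 = 36.0000+100.0000−68.5000 = 67.5000
eq1−eq2 → [12.0000  0.0000]·P = 30.0000
eq1−eq3 → [6.0000  20.0000]·P = 65.0000
2×2 solve → P = (2.5000, 2.5000)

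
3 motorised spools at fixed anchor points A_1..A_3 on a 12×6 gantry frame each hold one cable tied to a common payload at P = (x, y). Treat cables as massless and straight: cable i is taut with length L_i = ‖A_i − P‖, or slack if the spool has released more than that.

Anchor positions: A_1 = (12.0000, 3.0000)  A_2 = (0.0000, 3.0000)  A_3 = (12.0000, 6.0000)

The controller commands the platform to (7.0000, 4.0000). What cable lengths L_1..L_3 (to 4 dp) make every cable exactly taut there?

(5.0990, 7.0711, 5.3852)

L_1 = √((12.0000−7.0000)² + (3.0000−4.0000)²) = 5.0990
L_2 = √((0.0000−7.0000)² + (3.0000−4.0000)²) = 7.0711
L_3 = √((12.0000−7.0000)² + (6.0000−4.0000)²) = 5.3852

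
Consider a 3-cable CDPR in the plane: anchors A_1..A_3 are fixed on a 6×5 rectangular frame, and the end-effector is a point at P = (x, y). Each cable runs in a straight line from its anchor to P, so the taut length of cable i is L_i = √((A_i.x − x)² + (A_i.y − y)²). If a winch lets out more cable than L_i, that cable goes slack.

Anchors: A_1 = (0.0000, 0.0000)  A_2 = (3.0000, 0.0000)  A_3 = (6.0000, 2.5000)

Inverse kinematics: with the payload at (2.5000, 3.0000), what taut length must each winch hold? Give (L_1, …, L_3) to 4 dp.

cable 1: Δx=-2.5000, Δy=-3.0000; L_1 = √(Δx²+Δy²) = 3.9051
cable 2: Δx=0.5000, Δy=-3.0000; L_2 = √(Δx²+Δy²) = 3.0414
cable 3: Δx=3.5000, Δy=-0.5000; L_3 = √(Δx²+Δy²) = 3.5355

(3.9051, 3.0414, 3.5355)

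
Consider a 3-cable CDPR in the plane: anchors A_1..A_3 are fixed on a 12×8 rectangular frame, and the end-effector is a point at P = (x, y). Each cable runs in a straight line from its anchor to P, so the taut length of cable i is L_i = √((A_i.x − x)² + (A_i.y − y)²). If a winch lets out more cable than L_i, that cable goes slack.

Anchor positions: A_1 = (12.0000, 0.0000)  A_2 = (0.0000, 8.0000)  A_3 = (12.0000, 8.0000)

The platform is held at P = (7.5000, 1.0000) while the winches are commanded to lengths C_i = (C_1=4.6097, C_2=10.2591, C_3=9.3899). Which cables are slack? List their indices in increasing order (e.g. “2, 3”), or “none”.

3

i=1: geometric 4.6098 vs commanded 4.6097 ⇒ taut
i=2: geometric 10.2591 vs commanded 10.2591 ⇒ taut
i=3: geometric 8.3217 vs commanded 9.3899 ⇒ slack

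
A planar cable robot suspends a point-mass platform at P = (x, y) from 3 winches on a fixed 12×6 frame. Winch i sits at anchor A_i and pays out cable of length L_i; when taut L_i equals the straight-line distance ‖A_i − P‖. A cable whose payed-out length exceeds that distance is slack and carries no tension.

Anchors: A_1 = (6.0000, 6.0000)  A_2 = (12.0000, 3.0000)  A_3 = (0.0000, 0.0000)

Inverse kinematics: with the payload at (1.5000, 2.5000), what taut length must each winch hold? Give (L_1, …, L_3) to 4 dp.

cable 1: Δx=4.5000, Δy=3.5000; L_1 = √(Δx²+Δy²) = 5.7009
cable 2: Δx=10.5000, Δy=0.5000; L_2 = √(Δx²+Δy²) = 10.5119
cable 3: Δx=-1.5000, Δy=-2.5000; L_3 = √(Δx²+Δy²) = 2.9155

(5.7009, 10.5119, 2.9155)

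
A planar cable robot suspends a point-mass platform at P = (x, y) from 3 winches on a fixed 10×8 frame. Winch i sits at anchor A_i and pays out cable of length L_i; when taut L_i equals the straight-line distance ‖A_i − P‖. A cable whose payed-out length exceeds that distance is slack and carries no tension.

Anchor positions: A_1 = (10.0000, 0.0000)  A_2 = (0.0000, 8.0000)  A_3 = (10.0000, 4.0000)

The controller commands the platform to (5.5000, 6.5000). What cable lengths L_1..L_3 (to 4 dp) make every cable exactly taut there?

(7.9057, 5.7009, 5.1478)

L_1: Δ = A_1−P = (4.5000, -6.5000) → ‖Δ‖ = √62.5000 = 7.9057
L_2: Δ = A_2−P = (-5.5000, 1.5000) → ‖Δ‖ = √32.5000 = 5.7009
L_3: Δ = A_3−P = (4.5000, -2.5000) → ‖Δ‖ = √26.5000 = 5.1478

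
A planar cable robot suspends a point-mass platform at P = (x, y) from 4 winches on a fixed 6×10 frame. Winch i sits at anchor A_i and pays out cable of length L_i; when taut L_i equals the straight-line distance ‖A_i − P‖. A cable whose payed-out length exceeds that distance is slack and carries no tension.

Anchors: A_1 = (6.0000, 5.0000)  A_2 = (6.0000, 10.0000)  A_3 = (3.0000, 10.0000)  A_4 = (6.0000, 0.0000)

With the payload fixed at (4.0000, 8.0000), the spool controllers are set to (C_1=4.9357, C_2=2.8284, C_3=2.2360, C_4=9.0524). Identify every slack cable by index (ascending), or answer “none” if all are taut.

i=1: geometric 3.6056 vs commanded 4.9357 ⇒ slack
i=2: geometric 2.8284 vs commanded 2.8284 ⇒ taut
i=3: geometric 2.2361 vs commanded 2.2360 ⇒ taut
i=4: geometric 8.2462 vs commanded 9.0524 ⇒ slack

1, 4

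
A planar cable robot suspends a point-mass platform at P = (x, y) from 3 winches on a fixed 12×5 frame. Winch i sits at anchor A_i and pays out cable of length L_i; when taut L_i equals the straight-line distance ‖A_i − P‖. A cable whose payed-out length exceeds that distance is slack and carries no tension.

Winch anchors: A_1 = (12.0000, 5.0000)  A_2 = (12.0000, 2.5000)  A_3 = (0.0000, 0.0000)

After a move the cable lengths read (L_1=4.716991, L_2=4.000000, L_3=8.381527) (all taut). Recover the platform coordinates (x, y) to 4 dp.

circle eqns → linear via eq_j − eq_1; set q_j = A_j·A_j − L_j²
q_1 = 144.0000+25.0000−22.2500 = 146.7500
0.0000·x + 5.0000·y = q_1−q_2 = 12.5000
24.0000·x + 10.0000·y = q_1−q_3 = 217.0000
solve first two rows → x=8.0000, y=2.5000

(8.0000, 2.5000)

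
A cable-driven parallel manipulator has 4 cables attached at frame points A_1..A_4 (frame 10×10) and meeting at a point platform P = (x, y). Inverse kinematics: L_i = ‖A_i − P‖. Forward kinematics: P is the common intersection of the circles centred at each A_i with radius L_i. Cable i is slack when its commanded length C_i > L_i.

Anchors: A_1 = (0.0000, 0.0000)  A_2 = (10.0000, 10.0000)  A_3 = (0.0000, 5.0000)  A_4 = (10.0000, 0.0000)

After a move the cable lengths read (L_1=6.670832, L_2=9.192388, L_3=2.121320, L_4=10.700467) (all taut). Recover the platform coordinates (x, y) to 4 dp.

(1.5000, 6.5000)

expand ‖A_i−P‖²=L_i² and subtract eq 1 (k_i ≔ ‖A_i‖²−L_i²)
k_1 = 0.0000+0.0000−44.5000 = -44.5000
eq1−eq2 → [-20.0000  -20.0000]·P = -160.0000
eq1−eq3 → [0.0000  -10.0000]·P = -65.0000
eq1−eq4 → [-20.0000  0.0000]·P = -30.0000
2×2 solve → P = (1.5000, 6.5000)
check cable 4: ‖A_4−P‖² = 114.5000 ≈ L_4² = 114.5000 ✓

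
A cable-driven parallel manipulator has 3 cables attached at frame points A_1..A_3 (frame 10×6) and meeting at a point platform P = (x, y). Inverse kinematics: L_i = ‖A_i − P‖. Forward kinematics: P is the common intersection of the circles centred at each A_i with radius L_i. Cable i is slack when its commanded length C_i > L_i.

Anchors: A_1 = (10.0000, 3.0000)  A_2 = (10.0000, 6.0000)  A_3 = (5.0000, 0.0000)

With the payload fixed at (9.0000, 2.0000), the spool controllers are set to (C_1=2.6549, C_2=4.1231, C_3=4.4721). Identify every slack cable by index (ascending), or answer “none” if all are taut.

cable 1: √((1.0000)²+(1.0000)²)=1.4142, C_1=2.6549: slack
cable 2: √((1.0000)²+(4.0000)²)=4.1231, C_2=4.1231: taut
cable 3: √((-4.0000)²+(-2.0000)²)=4.4721, C_3=4.4721: taut

1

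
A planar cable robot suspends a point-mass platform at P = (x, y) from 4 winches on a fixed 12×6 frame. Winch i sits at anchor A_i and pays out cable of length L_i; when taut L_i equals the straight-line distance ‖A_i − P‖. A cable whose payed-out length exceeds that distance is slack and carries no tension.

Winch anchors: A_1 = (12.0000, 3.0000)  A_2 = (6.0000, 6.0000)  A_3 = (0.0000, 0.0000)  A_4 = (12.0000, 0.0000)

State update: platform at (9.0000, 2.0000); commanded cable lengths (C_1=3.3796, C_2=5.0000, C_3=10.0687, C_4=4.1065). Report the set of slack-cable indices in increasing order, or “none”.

cable 1: L_1 = ‖A_1−P‖ = 3.1623;  C_1 = 3.3796 → slack
cable 2: L_2 = ‖A_2−P‖ = 5.0000;  C_2 = 5.0000 → taut
cable 3: L_3 = ‖A_3−P‖ = 9.2195;  C_3 = 10.0687 → slack
cable 4: L_4 = ‖A_4−P‖ = 3.6056;  C_4 = 4.1065 → slack

1, 3, 4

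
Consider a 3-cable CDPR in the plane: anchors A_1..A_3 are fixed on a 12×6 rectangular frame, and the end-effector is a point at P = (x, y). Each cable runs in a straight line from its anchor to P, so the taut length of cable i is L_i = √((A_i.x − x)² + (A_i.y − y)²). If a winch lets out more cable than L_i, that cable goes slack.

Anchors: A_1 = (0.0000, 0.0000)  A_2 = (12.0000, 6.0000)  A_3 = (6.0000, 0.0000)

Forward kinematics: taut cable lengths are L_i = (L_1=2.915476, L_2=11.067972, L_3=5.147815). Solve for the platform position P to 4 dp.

(1.5000, 2.5000)

each cable: (A_i−P)·(A_i−P) = L_i²; let k_i = ‖A_i‖²−L_i²
k_1 = 0.0000+0.0000−8.5000 = -8.5000
row 1: -24.0000x − 12.0000y = -66.0000  (k_2=57.5000)
row 2: -12.0000x + 0.0000y = -18.0000  (k_3=9.5000)
Cramer on rows 1–2 → x = 1.5000, y = 2.5000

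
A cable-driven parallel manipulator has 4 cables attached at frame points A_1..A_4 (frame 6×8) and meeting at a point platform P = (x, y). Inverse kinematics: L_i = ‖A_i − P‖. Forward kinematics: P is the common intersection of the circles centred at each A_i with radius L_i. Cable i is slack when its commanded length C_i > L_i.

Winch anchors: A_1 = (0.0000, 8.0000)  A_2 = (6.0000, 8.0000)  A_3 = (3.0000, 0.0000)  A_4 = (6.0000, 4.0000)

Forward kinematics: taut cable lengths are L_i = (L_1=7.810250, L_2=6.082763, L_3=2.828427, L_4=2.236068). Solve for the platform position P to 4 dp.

expand ‖A_i−P‖²=L_i² and subtract eq 1 (k_i ≔ ‖A_i‖²−L_i²)
k_1 = 0.0000+64.0000−61.0000 = 3.0000
eq1−eq2 → [-12.0000  0.0000]·P = -60.0000
eq1−eq3 → [-6.0000  16.0000]·P = 2.0000
eq1−eq4 → [-12.0000  8.0000]·P = -44.0000
2×2 solve → P = (5.0000, 2.0000)
check cable 4: ‖A_4−P‖² = 5.0000 ≈ L_4² = 5.0000 ✓

(5.0000, 2.0000)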